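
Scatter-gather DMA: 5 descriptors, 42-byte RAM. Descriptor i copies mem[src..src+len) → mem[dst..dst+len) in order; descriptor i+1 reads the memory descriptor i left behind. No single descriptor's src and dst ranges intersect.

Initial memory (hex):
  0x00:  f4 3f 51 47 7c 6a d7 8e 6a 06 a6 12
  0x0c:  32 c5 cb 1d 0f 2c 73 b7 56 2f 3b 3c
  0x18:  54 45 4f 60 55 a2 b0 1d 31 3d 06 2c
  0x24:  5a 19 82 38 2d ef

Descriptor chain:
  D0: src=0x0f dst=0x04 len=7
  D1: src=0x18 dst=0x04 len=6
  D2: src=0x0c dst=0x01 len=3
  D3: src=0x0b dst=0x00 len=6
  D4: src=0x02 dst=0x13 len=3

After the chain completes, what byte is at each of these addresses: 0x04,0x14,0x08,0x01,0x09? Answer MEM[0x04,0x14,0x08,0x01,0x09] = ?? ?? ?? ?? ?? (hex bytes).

D0: mem[0x04..0x0a] <- [1d 0f 2c 73 b7 56 2f]
D1: mem[0x04..0x09] <- [54 45 4f 60 55 a2]
D2: mem[0x01..0x03] <- [32 c5 cb]
D3: mem[0x00..0x05] <- [12 32 c5 cb 1d 0f]
D4: mem[0x13..0x15] <- [c5 cb 1d]
query mem[0x04]=0x1d, mem[0x14]=0xcb, mem[0x08]=0x55, mem[0x01]=0x32, mem[0x09]=0xa2

MEM[0x04,0x14,0x08,0x01,0x09] = 1d cb 55 32 a2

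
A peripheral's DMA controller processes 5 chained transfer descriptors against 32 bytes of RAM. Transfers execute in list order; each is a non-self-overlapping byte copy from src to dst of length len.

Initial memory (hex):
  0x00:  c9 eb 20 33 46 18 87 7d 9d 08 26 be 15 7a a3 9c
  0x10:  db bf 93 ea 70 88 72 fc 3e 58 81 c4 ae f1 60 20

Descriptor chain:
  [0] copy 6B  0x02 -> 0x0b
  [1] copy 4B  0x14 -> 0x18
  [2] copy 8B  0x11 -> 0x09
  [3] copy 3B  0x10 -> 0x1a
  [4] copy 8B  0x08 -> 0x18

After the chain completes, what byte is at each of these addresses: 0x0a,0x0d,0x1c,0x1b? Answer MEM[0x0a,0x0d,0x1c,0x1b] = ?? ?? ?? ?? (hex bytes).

MEM[0x0a,0x0d,0x1c,0x1b] = 93 88 70 ea

D0: mem[0x0b..0x10] <- [20 33 46 18 87 7d]
D1: mem[0x18..0x1b] <- [70 88 72 fc]
D2: mem[0x09..0x10] <- [bf 93 ea 70 88 72 fc 70]
D3: mem[0x1a..0x1c] <- [70 bf 93]
D4: mem[0x18..0x1f] <- [9d bf 93 ea 70 88 72 fc]
query mem[0x0a]=0x93, mem[0x0d]=0x88, mem[0x1c]=0x70, mem[0x1b]=0xea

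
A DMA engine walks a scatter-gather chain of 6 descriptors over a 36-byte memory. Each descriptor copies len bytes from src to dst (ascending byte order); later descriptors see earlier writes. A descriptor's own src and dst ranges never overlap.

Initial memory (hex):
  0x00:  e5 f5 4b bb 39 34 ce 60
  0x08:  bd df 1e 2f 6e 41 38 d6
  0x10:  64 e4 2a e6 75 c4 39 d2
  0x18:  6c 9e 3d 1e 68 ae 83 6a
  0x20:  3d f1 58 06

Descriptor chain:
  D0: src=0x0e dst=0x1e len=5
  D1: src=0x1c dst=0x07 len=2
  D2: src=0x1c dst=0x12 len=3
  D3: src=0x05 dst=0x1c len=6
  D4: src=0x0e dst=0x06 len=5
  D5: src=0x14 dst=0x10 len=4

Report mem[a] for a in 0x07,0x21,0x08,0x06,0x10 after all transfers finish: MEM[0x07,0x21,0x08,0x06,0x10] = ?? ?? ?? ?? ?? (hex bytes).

MEM[0x07,0x21,0x08,0x06,0x10] = d6 1e 64 38 38

  after D0: wrote 5B at 0x1e = 38d664e42a
  after D1: wrote 2B at 0x07 = 68ae
  after D2: wrote 3B at 0x12 = 68ae38
  after D3: wrote 6B at 0x1c = 34ce68aedf1e
  after D4: wrote 5B at 0x06 = 38d664e468
  after D5: wrote 4B at 0x10 = 38c439d2
query mem[0x07]=0xd6, mem[0x21]=0x1e, mem[0x08]=0x64, mem[0x06]=0x38, mem[0x10]=0x38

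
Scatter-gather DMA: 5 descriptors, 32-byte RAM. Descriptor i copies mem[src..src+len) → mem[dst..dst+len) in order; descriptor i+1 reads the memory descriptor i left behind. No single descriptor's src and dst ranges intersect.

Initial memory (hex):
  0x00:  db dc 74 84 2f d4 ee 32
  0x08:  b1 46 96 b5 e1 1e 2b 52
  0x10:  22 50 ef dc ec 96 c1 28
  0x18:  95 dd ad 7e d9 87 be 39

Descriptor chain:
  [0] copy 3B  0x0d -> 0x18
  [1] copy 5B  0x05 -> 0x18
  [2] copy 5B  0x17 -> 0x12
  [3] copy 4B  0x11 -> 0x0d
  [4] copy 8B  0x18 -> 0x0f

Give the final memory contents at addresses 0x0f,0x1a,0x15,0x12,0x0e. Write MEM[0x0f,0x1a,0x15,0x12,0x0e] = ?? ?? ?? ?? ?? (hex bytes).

MEM[0x0f,0x1a,0x15,0x12,0x0e] = d4 32 be b1 28

#0 dst[0x18+3] := {0x1e,0x2b,0x52}
#1 dst[0x18+5] := {0xd4,0xee,0x32,0xb1,0x46}
#2 dst[0x12+5] := {0x28,0xd4,0xee,0x32,0xb1}
#3 dst[0x0d+4] := {0x50,0x28,0xd4,0xee}
#4 dst[0x0f+8] := {0xd4,0xee,0x32,0xb1,0x46,0x87,0xbe,0x39}
query mem[0x0f]=0xd4, mem[0x1a]=0x32, mem[0x15]=0xbe, mem[0x12]=0xb1, mem[0x0e]=0x28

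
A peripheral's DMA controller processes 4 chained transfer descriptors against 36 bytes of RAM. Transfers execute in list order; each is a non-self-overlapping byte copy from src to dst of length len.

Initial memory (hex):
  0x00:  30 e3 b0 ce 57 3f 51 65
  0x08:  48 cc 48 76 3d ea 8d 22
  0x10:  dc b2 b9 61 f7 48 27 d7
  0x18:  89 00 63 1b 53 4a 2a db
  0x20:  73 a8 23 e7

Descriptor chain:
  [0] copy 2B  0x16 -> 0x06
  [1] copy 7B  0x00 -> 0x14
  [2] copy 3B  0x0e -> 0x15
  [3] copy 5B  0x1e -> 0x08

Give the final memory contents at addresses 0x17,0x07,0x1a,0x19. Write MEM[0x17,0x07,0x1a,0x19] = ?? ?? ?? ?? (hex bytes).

#0 dst[0x06+2] := {0x27,0xd7}
#1 dst[0x14+7] := {0x30,0xe3,0xb0,0xce,0x57,0x3f,0x27}
#2 dst[0x15+3] := {0x8d,0x22,0xdc}
#3 dst[0x08+5] := {0x2a,0xdb,0x73,0xa8,0x23}
query mem[0x17]=0xdc, mem[0x07]=0xd7, mem[0x1a]=0x27, mem[0x19]=0x3f

MEM[0x17,0x07,0x1a,0x19] = dc d7 27 3f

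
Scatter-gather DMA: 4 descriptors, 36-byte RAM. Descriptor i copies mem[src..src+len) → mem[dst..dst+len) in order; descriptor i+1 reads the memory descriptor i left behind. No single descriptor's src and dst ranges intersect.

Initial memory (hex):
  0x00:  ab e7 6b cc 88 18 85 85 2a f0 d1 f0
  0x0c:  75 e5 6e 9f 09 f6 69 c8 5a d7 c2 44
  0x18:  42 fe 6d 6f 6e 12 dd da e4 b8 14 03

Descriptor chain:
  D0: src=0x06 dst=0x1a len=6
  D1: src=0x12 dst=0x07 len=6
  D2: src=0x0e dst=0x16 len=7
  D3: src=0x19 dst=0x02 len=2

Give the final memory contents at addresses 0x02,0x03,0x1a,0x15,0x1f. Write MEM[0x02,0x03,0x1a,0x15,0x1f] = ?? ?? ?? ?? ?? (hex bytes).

[0] 0x06->0x1a len=6 : 85 85 2a f0 d1 f0
[1] 0x12->0x07 len=6 : 69 c8 5a d7 c2 44
[2] 0x0e->0x16 len=7 : 6e 9f 09 f6 69 c8 5a
[3] 0x19->0x02 len=2 : f6 69
query mem[0x02]=0xf6, mem[0x03]=0x69, mem[0x1a]=0x69, mem[0x15]=0xd7, mem[0x1f]=0xf0

MEM[0x02,0x03,0x1a,0x15,0x1f] = f6 69 69 d7 f0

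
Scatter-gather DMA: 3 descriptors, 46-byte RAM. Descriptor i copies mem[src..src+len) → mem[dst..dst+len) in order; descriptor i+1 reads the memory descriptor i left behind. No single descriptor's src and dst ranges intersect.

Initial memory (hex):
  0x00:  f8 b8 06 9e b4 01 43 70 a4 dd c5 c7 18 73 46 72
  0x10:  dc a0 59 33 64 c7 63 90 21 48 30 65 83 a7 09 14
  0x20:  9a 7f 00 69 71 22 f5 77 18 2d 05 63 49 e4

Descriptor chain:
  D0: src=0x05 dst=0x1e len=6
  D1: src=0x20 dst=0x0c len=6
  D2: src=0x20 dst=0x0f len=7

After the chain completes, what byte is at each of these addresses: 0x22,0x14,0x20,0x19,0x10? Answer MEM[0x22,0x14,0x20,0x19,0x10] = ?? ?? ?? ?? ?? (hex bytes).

MEM[0x22,0x14,0x20,0x19,0x10] = dd 22 70 48 a4

  after D0: wrote 6B at 0x1e = 014370a4ddc5
  after D1: wrote 6B at 0x0c = 70a4ddc57122
  after D2: wrote 7B at 0x0f = 70a4ddc57122f5
query mem[0x22]=0xdd, mem[0x14]=0x22, mem[0x20]=0x70, mem[0x19]=0x48, mem[0x10]=0xa4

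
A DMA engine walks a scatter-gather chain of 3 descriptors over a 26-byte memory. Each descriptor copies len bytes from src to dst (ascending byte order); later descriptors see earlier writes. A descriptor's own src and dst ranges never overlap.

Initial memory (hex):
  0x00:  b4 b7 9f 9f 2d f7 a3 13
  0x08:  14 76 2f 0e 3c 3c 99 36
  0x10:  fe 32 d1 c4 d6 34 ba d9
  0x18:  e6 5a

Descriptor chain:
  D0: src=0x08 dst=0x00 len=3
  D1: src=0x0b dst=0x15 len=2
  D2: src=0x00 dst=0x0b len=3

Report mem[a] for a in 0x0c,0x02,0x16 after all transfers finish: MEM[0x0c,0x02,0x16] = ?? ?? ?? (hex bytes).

D0: mem[0x00..0x02] <- [14 76 2f]
D1: mem[0x15..0x16] <- [0e 3c]
D2: mem[0x0b..0x0d] <- [14 76 2f]
query mem[0x0c]=0x76, mem[0x02]=0x2f, mem[0x16]=0x3c

MEM[0x0c,0x02,0x16] = 76 2f 3c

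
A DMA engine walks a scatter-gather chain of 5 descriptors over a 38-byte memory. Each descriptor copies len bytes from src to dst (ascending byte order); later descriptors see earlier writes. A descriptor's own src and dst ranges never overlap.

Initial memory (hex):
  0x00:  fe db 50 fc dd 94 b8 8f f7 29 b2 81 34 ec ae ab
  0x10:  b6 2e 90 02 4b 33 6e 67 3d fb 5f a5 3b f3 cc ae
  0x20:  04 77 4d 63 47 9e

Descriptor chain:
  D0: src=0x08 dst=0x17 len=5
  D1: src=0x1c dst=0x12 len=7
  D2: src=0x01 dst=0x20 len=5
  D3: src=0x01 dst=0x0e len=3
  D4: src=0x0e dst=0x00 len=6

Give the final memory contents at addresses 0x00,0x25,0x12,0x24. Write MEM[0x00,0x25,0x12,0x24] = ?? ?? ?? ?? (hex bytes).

MEM[0x00,0x25,0x12,0x24] = db 9e 3b 94

  after D0: wrote 5B at 0x17 = f729b28134
  after D1: wrote 7B at 0x12 = 3bf3ccae04774d
  after D2: wrote 5B at 0x20 = db50fcdd94
  after D3: wrote 3B at 0x0e = db50fc
  after D4: wrote 6B at 0x00 = db50fc2e3bf3
query mem[0x00]=0xdb, mem[0x25]=0x9e, mem[0x12]=0x3b, mem[0x24]=0x94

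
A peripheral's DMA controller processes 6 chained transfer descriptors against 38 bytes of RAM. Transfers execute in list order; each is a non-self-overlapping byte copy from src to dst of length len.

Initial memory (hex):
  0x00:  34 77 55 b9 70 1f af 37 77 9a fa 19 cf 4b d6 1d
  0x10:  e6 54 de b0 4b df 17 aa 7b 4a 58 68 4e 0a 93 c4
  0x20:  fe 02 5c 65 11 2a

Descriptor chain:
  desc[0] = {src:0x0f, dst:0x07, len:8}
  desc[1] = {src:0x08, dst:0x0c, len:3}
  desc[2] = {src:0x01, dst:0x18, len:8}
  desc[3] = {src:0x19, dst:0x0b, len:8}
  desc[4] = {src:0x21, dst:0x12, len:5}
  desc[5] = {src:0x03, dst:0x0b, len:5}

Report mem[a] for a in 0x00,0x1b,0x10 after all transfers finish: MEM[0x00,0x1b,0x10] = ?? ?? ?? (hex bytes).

MEM[0x00,0x1b,0x10] = 34 70 1d

D0: mem[0x07..0x0e] <- [1d e6 54 de b0 4b df 17]
D1: mem[0x0c..0x0e] <- [e6 54 de]
D2: mem[0x18..0x1f] <- [77 55 b9 70 1f af 1d e6]
D3: mem[0x0b..0x12] <- [55 b9 70 1f af 1d e6 fe]
D4: mem[0x12..0x16] <- [02 5c 65 11 2a]
D5: mem[0x0b..0x0f] <- [b9 70 1f af 1d]
query mem[0x00]=0x34, mem[0x1b]=0x70, mem[0x10]=0x1d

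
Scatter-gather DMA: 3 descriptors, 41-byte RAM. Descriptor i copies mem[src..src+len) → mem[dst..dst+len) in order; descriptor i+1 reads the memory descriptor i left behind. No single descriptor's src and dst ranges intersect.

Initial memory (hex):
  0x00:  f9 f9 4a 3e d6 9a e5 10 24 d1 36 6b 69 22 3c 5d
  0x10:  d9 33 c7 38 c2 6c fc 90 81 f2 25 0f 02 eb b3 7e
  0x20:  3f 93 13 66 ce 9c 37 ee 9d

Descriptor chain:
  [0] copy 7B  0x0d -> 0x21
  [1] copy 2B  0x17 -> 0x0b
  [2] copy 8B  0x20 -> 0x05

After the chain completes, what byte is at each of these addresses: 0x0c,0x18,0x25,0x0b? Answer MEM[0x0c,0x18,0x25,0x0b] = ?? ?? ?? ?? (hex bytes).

MEM[0x0c,0x18,0x25,0x0b] = 38 81 33 c7

#0 dst[0x21+7] := {0x22,0x3c,0x5d,0xd9,0x33,0xc7,0x38}
#1 dst[0x0b+2] := {0x90,0x81}
#2 dst[0x05+8] := {0x3f,0x22,0x3c,0x5d,0xd9,0x33,0xc7,0x38}
query mem[0x0c]=0x38, mem[0x18]=0x81, mem[0x25]=0x33, mem[0x0b]=0xc7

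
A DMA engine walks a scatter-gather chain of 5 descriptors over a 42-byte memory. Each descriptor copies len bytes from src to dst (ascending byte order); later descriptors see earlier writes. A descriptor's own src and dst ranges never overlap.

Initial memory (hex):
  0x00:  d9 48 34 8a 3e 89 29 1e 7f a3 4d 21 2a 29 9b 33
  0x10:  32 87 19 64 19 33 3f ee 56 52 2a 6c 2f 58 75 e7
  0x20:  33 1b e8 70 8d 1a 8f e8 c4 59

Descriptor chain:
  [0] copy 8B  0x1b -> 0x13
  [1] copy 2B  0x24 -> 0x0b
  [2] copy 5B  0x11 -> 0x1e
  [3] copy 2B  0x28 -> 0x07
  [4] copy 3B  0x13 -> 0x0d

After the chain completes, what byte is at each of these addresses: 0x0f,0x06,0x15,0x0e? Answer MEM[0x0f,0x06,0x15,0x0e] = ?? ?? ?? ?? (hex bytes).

MEM[0x0f,0x06,0x15,0x0e] = 58 29 58 2f

D0: mem[0x13..0x1a] <- [6c 2f 58 75 e7 33 1b e8]
D1: mem[0x0b..0x0c] <- [8d 1a]
D2: mem[0x1e..0x22] <- [87 19 6c 2f 58]
D3: mem[0x07..0x08] <- [c4 59]
D4: mem[0x0d..0x0f] <- [6c 2f 58]
query mem[0x0f]=0x58, mem[0x06]=0x29, mem[0x15]=0x58, mem[0x0e]=0x2f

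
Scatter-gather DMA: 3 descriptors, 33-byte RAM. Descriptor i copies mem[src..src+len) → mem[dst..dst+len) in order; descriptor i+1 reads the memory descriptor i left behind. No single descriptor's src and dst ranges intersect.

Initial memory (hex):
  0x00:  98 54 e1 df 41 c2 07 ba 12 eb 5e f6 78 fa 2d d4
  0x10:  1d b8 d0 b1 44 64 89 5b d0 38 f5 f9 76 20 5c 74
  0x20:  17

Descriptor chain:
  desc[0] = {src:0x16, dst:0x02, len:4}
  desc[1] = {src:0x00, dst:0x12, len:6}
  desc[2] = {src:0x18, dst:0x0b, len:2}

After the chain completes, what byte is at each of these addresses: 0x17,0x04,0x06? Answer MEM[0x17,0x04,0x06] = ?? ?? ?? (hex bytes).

  after D0: wrote 4B at 0x02 = 895bd038
  after D1: wrote 6B at 0x12 = 9854895bd038
  after D2: wrote 2B at 0x0b = d038
query mem[0x17]=0x38, mem[0x04]=0xd0, mem[0x06]=0x07

MEM[0x17,0x04,0x06] = 38 d0 07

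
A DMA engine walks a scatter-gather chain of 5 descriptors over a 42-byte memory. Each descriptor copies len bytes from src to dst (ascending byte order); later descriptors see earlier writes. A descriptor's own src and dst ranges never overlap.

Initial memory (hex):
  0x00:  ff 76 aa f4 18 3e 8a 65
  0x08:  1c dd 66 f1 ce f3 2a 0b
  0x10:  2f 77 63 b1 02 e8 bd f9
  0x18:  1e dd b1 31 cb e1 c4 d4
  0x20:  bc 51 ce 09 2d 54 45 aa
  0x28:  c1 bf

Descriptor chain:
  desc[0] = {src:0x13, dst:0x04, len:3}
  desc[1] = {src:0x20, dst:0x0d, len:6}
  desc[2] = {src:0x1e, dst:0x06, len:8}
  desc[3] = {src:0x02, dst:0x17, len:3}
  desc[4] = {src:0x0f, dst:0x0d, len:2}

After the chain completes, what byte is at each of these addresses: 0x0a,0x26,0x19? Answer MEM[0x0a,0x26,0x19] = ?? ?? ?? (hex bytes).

D0: mem[0x04..0x06] <- [b1 02 e8]
D1: mem[0x0d..0x12] <- [bc 51 ce 09 2d 54]
D2: mem[0x06..0x0d] <- [c4 d4 bc 51 ce 09 2d 54]
D3: mem[0x17..0x19] <- [aa f4 b1]
D4: mem[0x0d..0x0e] <- [ce 09]
query mem[0x0a]=0xce, mem[0x26]=0x45, mem[0x19]=0xb1

MEM[0x0a,0x26,0x19] = ce 45 b1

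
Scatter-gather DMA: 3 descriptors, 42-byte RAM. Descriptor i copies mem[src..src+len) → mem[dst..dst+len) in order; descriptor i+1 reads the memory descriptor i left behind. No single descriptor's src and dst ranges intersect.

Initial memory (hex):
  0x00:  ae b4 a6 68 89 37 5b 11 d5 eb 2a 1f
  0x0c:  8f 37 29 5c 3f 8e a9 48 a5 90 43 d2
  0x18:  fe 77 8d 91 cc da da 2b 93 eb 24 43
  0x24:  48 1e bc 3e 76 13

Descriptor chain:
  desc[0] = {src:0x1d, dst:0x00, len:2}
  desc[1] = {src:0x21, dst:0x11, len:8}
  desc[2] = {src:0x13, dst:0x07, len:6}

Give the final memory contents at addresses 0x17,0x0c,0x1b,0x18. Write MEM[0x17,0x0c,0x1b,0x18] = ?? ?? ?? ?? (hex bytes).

  after D0: wrote 2B at 0x00 = dada
  after D1: wrote 8B at 0x11 = eb2443481ebc3e76
  after D2: wrote 6B at 0x07 = 43481ebc3e76
query mem[0x17]=0x3e, mem[0x0c]=0x76, mem[0x1b]=0x91, mem[0x18]=0x76

MEM[0x17,0x0c,0x1b,0x18] = 3e 76 91 76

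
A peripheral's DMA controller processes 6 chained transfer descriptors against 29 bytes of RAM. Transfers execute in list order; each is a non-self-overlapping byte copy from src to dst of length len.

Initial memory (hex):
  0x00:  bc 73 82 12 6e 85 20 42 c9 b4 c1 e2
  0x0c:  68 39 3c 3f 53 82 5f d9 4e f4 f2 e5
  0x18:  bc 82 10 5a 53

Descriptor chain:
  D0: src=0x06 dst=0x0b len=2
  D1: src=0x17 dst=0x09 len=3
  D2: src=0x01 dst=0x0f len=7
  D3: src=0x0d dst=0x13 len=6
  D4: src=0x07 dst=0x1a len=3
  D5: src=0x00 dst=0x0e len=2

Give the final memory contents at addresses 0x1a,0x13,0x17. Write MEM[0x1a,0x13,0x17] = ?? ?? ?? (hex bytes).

#0 dst[0x0b+2] := {0x20,0x42}
#1 dst[0x09+3] := {0xe5,0xbc,0x82}
#2 dst[0x0f+7] := {0x73,0x82,0x12,0x6e,0x85,0x20,0x42}
#3 dst[0x13+6] := {0x39,0x3c,0x73,0x82,0x12,0x6e}
#4 dst[0x1a+3] := {0x42,0xc9,0xe5}
#5 dst[0x0e+2] := {0xbc,0x73}
query mem[0x1a]=0x42, mem[0x13]=0x39, mem[0x17]=0x12

MEM[0x1a,0x13,0x17] = 42 39 12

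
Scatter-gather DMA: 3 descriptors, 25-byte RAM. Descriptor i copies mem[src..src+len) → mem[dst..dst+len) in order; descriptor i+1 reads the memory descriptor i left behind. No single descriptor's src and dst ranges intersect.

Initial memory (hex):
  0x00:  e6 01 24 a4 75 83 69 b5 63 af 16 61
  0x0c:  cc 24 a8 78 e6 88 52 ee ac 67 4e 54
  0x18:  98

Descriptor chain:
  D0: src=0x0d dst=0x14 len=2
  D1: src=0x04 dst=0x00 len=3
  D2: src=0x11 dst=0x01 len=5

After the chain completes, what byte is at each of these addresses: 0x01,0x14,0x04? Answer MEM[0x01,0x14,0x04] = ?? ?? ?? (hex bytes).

#0 dst[0x14+2] := {0x24,0xa8}
#1 dst[0x00+3] := {0x75,0x83,0x69}
#2 dst[0x01+5] := {0x88,0x52,0xee,0x24,0xa8}
query mem[0x01]=0x88, mem[0x14]=0x24, mem[0x04]=0x24

MEM[0x01,0x14,0x04] = 88 24 24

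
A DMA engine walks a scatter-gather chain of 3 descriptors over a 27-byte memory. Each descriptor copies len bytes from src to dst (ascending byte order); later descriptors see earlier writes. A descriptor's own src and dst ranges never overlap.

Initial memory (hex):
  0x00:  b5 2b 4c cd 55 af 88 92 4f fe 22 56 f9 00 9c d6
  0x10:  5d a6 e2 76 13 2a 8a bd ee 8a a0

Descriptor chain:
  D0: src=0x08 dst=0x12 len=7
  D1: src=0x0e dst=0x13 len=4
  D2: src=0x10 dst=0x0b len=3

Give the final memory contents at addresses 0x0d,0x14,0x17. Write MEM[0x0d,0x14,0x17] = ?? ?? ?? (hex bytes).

  after D0: wrote 7B at 0x12 = 4ffe2256f9009c
  after D1: wrote 4B at 0x13 = 9cd65da6
  after D2: wrote 3B at 0x0b = 5da64f
query mem[0x0d]=0x4f, mem[0x14]=0xd6, mem[0x17]=0x00

MEM[0x0d,0x14,0x17] = 4f d6 00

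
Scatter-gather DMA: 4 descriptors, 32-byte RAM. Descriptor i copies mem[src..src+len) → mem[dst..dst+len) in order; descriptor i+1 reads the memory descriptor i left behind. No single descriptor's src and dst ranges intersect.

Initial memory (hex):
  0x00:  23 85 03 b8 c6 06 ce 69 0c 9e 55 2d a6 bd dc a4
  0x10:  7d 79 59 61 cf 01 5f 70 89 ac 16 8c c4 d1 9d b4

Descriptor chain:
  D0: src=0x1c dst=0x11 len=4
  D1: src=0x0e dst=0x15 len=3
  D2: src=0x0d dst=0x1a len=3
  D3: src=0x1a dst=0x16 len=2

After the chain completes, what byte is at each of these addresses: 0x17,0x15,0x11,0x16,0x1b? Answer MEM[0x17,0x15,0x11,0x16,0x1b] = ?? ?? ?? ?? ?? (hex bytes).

[0] 0x1c->0x11 len=4 : c4 d1 9d b4
[1] 0x0e->0x15 len=3 : dc a4 7d
[2] 0x0d->0x1a len=3 : bd dc a4
[3] 0x1a->0x16 len=2 : bd dc
query mem[0x17]=0xdc, mem[0x15]=0xdc, mem[0x11]=0xc4, mem[0x16]=0xbd, mem[0x1b]=0xdc

MEM[0x17,0x15,0x11,0x16,0x1b] = dc dc c4 bd dc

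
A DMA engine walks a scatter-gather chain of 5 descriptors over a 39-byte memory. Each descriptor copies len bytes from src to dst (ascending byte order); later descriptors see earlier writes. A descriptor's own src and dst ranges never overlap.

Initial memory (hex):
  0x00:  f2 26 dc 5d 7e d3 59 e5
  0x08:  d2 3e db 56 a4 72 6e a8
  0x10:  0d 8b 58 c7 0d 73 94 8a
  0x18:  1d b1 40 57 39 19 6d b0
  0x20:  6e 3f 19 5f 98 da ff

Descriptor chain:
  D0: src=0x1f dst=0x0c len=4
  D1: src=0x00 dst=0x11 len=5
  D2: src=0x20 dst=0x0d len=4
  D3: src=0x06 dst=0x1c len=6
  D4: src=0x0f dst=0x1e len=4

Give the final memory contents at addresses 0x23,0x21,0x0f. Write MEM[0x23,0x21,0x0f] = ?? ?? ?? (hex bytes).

[0] 0x1f->0x0c len=4 : b0 6e 3f 19
[1] 0x00->0x11 len=5 : f2 26 dc 5d 7e
[2] 0x20->0x0d len=4 : 6e 3f 19 5f
[3] 0x06->0x1c len=6 : 59 e5 d2 3e db 56
[4] 0x0f->0x1e len=4 : 19 5f f2 26
query mem[0x23]=0x5f, mem[0x21]=0x26, mem[0x0f]=0x19

MEM[0x23,0x21,0x0f] = 5f 26 19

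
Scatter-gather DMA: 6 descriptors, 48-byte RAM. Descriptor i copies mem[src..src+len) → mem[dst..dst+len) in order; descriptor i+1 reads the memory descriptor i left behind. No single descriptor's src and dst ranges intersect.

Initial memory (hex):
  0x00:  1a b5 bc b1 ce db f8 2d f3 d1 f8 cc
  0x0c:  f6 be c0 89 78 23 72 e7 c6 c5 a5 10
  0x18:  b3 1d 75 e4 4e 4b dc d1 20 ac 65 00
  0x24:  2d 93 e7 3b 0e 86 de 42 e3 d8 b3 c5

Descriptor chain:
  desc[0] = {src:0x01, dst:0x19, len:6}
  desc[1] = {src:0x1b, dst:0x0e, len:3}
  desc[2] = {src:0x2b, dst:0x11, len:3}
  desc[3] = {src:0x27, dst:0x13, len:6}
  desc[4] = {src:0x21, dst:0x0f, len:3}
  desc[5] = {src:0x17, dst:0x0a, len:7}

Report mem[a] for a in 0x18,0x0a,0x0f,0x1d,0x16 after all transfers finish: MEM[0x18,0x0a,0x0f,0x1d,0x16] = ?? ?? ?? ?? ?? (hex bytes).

D0: mem[0x19..0x1e] <- [b5 bc b1 ce db f8]
D1: mem[0x0e..0x10] <- [b1 ce db]
D2: mem[0x11..0x13] <- [42 e3 d8]
D3: mem[0x13..0x18] <- [3b 0e 86 de 42 e3]
D4: mem[0x0f..0x11] <- [ac 65 00]
D5: mem[0x0a..0x10] <- [42 e3 b5 bc b1 ce db]
query mem[0x18]=0xe3, mem[0x0a]=0x42, mem[0x0f]=0xce, mem[0x1d]=0xdb, mem[0x16]=0xde

MEM[0x18,0x0a,0x0f,0x1d,0x16] = e3 42 ce db de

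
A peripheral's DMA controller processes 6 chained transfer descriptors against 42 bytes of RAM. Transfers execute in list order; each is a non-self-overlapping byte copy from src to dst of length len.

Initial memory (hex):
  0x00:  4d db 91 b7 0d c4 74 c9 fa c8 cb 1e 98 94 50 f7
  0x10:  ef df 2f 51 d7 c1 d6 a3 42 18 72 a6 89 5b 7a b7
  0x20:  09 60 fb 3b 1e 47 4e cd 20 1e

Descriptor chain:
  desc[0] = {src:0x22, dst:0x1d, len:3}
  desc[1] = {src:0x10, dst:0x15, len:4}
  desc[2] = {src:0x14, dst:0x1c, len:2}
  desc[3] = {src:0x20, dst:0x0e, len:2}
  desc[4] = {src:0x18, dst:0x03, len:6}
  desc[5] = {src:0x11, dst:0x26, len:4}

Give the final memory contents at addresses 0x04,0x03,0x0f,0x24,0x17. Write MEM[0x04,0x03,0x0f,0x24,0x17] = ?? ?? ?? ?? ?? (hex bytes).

[0] 0x22->0x1d len=3 : fb 3b 1e
[1] 0x10->0x15 len=4 : ef df 2f 51
[2] 0x14->0x1c len=2 : d7 ef
[3] 0x20->0x0e len=2 : 09 60
[4] 0x18->0x03 len=6 : 51 18 72 a6 d7 ef
[5] 0x11->0x26 len=4 : df 2f 51 d7
query mem[0x04]=0x18, mem[0x03]=0x51, mem[0x0f]=0x60, mem[0x24]=0x1e, mem[0x17]=0x2f

MEM[0x04,0x03,0x0f,0x24,0x17] = 18 51 60 1e 2f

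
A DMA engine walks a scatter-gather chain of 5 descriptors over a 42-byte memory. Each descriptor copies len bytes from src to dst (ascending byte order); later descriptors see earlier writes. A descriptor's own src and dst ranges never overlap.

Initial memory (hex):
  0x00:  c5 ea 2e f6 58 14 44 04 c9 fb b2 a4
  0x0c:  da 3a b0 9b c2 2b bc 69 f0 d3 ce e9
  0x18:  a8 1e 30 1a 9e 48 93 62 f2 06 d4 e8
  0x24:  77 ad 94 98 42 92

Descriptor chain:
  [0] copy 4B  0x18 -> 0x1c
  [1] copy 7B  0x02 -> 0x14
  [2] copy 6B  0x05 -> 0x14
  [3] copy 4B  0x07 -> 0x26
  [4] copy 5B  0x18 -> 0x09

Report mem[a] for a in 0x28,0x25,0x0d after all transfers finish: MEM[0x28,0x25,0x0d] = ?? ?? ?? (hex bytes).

MEM[0x28,0x25,0x0d] = fb ad a8

  after D0: wrote 4B at 0x1c = a81e301a
  after D1: wrote 7B at 0x14 = 2ef658144404c9
  after D2: wrote 6B at 0x14 = 144404c9fbb2
  after D3: wrote 4B at 0x26 = 04c9fbb2
  after D4: wrote 5B at 0x09 = fbb2c91aa8
query mem[0x28]=0xfb, mem[0x25]=0xad, mem[0x0d]=0xa8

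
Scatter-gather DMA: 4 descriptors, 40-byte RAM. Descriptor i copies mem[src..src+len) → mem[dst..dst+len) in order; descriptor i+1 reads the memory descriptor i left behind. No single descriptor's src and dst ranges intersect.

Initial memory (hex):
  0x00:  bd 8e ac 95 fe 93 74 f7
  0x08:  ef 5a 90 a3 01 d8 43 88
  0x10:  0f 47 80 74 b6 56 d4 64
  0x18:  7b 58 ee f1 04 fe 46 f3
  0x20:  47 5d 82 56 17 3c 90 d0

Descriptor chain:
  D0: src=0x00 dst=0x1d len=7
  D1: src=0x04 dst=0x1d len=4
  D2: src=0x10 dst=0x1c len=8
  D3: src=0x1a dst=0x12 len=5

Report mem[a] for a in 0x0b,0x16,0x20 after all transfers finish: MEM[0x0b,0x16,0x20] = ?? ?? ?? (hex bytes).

MEM[0x0b,0x16,0x20] = a3 80 b6

[0] 0x00->0x1d len=7 : bd 8e ac 95 fe 93 74
[1] 0x04->0x1d len=4 : fe 93 74 f7
[2] 0x10->0x1c len=8 : 0f 47 80 74 b6 56 d4 64
[3] 0x1a->0x12 len=5 : ee f1 0f 47 80
query mem[0x0b]=0xa3, mem[0x16]=0x80, mem[0x20]=0xb6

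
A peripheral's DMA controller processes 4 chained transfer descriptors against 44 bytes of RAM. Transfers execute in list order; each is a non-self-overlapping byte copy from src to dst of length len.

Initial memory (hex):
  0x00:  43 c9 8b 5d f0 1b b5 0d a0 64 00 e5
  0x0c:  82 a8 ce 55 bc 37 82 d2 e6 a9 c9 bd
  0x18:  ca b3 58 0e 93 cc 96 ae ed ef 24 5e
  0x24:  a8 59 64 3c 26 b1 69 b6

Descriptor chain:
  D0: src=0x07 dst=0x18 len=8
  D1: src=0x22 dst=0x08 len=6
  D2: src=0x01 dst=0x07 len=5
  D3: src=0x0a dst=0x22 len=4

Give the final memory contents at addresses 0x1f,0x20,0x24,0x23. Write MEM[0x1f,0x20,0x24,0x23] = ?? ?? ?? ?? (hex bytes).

  after D0: wrote 8B at 0x18 = 0da06400e582a8ce
  after D1: wrote 6B at 0x08 = 245ea859643c
  after D2: wrote 5B at 0x07 = c98b5df01b
  after D3: wrote 4B at 0x22 = f01b643c
query mem[0x1f]=0xce, mem[0x20]=0xed, mem[0x24]=0x64, mem[0x23]=0x1b

MEM[0x1f,0x20,0x24,0x23] = ce ed 64 1b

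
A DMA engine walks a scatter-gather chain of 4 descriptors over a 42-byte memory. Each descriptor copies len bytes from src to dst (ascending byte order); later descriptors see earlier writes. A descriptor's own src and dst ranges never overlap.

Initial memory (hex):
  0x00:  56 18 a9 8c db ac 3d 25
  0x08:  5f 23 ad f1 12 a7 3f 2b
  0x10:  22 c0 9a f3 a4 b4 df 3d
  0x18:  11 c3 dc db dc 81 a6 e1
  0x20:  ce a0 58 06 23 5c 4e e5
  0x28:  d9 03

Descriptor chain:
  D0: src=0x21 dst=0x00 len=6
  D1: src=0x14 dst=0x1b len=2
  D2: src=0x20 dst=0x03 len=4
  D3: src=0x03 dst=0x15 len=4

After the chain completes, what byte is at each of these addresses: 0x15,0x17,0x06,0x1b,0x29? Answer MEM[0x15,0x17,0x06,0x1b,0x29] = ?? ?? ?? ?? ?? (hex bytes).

D0: mem[0x00..0x05] <- [a0 58 06 23 5c 4e]
D1: mem[0x1b..0x1c] <- [a4 b4]
D2: mem[0x03..0x06] <- [ce a0 58 06]
D3: mem[0x15..0x18] <- [ce a0 58 06]
query mem[0x15]=0xce, mem[0x17]=0x58, mem[0x06]=0x06, mem[0x1b]=0xa4, mem[0x29]=0x03

MEM[0x15,0x17,0x06,0x1b,0x29] = ce 58 06 a4 03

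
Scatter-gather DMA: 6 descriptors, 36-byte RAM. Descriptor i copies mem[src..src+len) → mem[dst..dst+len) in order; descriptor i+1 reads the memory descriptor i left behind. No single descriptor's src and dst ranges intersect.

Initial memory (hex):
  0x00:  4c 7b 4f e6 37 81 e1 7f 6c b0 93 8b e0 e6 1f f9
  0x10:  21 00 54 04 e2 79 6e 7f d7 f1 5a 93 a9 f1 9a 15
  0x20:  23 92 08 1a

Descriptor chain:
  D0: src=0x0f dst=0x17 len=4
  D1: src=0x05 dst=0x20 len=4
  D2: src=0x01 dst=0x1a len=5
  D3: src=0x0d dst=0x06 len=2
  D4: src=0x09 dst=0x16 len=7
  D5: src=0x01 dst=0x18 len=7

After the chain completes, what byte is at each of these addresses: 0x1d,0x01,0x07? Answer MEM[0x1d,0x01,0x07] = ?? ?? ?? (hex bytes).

[0] 0x0f->0x17 len=4 : f9 21 00 54
[1] 0x05->0x20 len=4 : 81 e1 7f 6c
[2] 0x01->0x1a len=5 : 7b 4f e6 37 81
[3] 0x0d->0x06 len=2 : e6 1f
[4] 0x09->0x16 len=7 : b0 93 8b e0 e6 1f f9
[5] 0x01->0x18 len=7 : 7b 4f e6 37 81 e6 1f
query mem[0x1d]=0xe6, mem[0x01]=0x7b, mem[0x07]=0x1f

MEM[0x1d,0x01,0x07] = e6 7b 1f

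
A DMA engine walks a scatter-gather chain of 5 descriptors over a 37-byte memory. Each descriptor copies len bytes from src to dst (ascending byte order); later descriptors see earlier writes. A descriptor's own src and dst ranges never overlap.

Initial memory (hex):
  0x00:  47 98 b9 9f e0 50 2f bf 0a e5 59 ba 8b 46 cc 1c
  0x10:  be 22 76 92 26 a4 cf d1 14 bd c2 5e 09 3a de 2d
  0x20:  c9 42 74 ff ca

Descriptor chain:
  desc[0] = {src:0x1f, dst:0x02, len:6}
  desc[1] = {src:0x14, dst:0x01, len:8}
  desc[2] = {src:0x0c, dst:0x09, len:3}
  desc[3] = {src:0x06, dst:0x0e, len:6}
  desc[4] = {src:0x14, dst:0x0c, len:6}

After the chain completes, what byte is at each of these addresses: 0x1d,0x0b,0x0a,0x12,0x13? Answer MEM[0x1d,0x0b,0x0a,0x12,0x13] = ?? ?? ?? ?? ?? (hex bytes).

#0 dst[0x02+6] := {0x2d,0xc9,0x42,0x74,0xff,0xca}
#1 dst[0x01+8] := {0x26,0xa4,0xcf,0xd1,0x14,0xbd,0xc2,0x5e}
#2 dst[0x09+3] := {0x8b,0x46,0xcc}
#3 dst[0x0e+6] := {0xbd,0xc2,0x5e,0x8b,0x46,0xcc}
#4 dst[0x0c+6] := {0x26,0xa4,0xcf,0xd1,0x14,0xbd}
query mem[0x1d]=0x3a, mem[0x0b]=0xcc, mem[0x0a]=0x46, mem[0x12]=0x46, mem[0x13]=0xcc

MEM[0x1d,0x0b,0x0a,0x12,0x13] = 3a cc 46 46 cc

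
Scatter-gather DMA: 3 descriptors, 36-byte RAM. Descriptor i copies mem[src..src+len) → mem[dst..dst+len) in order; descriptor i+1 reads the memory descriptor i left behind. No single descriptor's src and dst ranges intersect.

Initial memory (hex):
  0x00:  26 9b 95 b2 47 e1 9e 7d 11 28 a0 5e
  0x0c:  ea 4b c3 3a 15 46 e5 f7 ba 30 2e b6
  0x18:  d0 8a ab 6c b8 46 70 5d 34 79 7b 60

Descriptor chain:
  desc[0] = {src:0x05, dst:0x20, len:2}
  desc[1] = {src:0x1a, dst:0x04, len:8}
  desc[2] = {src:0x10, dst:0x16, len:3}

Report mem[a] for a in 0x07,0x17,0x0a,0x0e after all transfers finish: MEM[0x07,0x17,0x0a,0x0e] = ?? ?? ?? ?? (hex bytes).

#0 dst[0x20+2] := {0xe1,0x9e}
#1 dst[0x04+8] := {0xab,0x6c,0xb8,0x46,0x70,0x5d,0xe1,0x9e}
#2 dst[0x16+3] := {0x15,0x46,0xe5}
query mem[0x07]=0x46, mem[0x17]=0x46, mem[0x0a]=0xe1, mem[0x0e]=0xc3

MEM[0x07,0x17,0x0a,0x0e] = 46 46 e1 c3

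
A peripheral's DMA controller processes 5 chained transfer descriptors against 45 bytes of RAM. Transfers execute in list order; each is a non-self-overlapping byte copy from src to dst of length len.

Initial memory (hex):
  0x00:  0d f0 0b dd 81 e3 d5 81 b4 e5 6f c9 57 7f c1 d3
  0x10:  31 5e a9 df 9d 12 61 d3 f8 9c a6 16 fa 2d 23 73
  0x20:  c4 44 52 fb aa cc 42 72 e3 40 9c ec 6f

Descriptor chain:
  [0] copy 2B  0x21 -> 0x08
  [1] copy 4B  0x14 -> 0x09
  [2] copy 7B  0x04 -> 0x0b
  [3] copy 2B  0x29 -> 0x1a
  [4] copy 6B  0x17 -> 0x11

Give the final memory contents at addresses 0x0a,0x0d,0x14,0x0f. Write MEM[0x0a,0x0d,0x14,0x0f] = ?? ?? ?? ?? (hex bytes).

MEM[0x0a,0x0d,0x14,0x0f] = 12 d5 40 44

[0] 0x21->0x08 len=2 : 44 52
[1] 0x14->0x09 len=4 : 9d 12 61 d3
[2] 0x04->0x0b len=7 : 81 e3 d5 81 44 9d 12
[3] 0x29->0x1a len=2 : 40 9c
[4] 0x17->0x11 len=6 : d3 f8 9c 40 9c fa
query mem[0x0a]=0x12, mem[0x0d]=0xd5, mem[0x14]=0x40, mem[0x0f]=0x44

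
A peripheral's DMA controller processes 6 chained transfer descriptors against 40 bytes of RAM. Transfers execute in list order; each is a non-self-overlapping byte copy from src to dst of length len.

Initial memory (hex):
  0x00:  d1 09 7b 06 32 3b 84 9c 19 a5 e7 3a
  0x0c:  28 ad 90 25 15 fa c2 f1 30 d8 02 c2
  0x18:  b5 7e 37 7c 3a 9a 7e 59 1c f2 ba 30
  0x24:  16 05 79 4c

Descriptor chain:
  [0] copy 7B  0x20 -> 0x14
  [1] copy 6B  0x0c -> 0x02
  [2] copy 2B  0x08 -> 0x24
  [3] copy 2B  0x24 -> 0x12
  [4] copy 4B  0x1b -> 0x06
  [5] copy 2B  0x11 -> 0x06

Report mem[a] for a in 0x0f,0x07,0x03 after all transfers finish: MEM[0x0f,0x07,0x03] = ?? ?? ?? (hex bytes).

D0: mem[0x14..0x1a] <- [1c f2 ba 30 16 05 79]
D1: mem[0x02..0x07] <- [28 ad 90 25 15 fa]
D2: mem[0x24..0x25] <- [19 a5]
D3: mem[0x12..0x13] <- [19 a5]
D4: mem[0x06..0x09] <- [7c 3a 9a 7e]
D5: mem[0x06..0x07] <- [fa 19]
query mem[0x0f]=0x25, mem[0x07]=0x19, mem[0x03]=0xad

MEM[0x0f,0x07,0x03] = 25 19 ad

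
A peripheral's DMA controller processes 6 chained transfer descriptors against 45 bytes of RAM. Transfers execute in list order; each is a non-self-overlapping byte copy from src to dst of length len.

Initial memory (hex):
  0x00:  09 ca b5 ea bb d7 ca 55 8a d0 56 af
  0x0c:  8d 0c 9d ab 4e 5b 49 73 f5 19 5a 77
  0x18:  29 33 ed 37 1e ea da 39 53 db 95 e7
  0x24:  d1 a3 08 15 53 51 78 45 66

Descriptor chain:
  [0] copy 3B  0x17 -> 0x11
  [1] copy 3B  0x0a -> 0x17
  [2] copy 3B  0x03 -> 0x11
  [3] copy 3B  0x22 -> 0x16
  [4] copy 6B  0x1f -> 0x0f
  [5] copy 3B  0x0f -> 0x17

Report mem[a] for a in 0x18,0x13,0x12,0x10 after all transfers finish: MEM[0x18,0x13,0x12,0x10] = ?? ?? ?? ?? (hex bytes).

D0: mem[0x11..0x13] <- [77 29 33]
D1: mem[0x17..0x19] <- [56 af 8d]
D2: mem[0x11..0x13] <- [ea bb d7]
D3: mem[0x16..0x18] <- [95 e7 d1]
D4: mem[0x0f..0x14] <- [39 53 db 95 e7 d1]
D5: mem[0x17..0x19] <- [39 53 db]
query mem[0x18]=0x53, mem[0x13]=0xe7, mem[0x12]=0x95, mem[0x10]=0x53

MEM[0x18,0x13,0x12,0x10] = 53 e7 95 53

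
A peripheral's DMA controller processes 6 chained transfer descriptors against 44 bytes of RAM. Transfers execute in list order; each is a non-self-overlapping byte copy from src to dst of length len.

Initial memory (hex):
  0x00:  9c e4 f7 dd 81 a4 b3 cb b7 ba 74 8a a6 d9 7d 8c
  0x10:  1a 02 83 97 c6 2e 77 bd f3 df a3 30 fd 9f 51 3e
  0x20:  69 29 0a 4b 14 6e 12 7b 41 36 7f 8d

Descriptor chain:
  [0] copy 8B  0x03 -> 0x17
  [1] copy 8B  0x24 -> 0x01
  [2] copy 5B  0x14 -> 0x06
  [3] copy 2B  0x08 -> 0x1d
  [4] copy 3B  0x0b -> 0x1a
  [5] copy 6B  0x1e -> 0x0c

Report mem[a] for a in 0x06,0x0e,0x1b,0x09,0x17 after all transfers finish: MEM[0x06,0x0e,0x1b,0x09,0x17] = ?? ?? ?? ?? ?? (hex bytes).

D0: mem[0x17..0x1e] <- [dd 81 a4 b3 cb b7 ba 74]
D1: mem[0x01..0x08] <- [14 6e 12 7b 41 36 7f 8d]
D2: mem[0x06..0x0a] <- [c6 2e 77 dd 81]
D3: mem[0x1d..0x1e] <- [77 dd]
D4: mem[0x1a..0x1c] <- [8a a6 d9]
D5: mem[0x0c..0x11] <- [dd 3e 69 29 0a 4b]
query mem[0x06]=0xc6, mem[0x0e]=0x69, mem[0x1b]=0xa6, mem[0x09]=0xdd, mem[0x17]=0xdd

MEM[0x06,0x0e,0x1b,0x09,0x17] = c6 69 a6 dd dd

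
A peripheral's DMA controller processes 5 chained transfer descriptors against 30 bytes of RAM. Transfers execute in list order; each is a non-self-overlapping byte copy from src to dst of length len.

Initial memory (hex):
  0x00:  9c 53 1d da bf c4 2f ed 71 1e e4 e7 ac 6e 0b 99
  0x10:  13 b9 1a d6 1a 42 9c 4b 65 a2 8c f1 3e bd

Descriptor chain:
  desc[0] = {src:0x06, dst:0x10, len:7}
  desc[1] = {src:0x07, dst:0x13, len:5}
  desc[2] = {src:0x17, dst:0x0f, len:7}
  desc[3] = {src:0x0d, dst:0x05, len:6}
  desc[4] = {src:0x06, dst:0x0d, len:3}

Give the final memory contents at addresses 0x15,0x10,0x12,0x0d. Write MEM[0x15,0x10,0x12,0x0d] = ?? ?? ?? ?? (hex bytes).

  after D0: wrote 7B at 0x10 = 2fed711ee4e7ac
  after D1: wrote 5B at 0x13 = ed711ee4e7
  after D2: wrote 7B at 0x0f = e765a28cf13ebd
  after D3: wrote 6B at 0x05 = 6e0be765a28c
  after D4: wrote 3B at 0x0d = 0be765
query mem[0x15]=0xbd, mem[0x10]=0x65, mem[0x12]=0x8c, mem[0x0d]=0x0b

MEM[0x15,0x10,0x12,0x0d] = bd 65 8c 0b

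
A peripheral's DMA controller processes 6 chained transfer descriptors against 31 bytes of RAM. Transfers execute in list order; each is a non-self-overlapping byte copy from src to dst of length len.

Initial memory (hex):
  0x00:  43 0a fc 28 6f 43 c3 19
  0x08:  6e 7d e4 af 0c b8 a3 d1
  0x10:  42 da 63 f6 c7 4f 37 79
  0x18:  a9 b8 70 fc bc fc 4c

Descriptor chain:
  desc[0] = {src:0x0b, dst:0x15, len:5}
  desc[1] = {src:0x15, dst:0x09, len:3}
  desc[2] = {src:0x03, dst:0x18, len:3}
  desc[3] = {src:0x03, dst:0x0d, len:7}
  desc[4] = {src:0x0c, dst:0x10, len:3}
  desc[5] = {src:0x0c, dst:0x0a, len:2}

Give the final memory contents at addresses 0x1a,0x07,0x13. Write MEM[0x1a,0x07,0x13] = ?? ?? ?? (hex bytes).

D0: mem[0x15..0x19] <- [af 0c b8 a3 d1]
D1: mem[0x09..0x0b] <- [af 0c b8]
D2: mem[0x18..0x1a] <- [28 6f 43]
D3: mem[0x0d..0x13] <- [28 6f 43 c3 19 6e af]
D4: mem[0x10..0x12] <- [0c 28 6f]
D5: mem[0x0a..0x0b] <- [0c 28]
query mem[0x1a]=0x43, mem[0x07]=0x19, mem[0x13]=0xaf

MEM[0x1a,0x07,0x13] = 43 19 af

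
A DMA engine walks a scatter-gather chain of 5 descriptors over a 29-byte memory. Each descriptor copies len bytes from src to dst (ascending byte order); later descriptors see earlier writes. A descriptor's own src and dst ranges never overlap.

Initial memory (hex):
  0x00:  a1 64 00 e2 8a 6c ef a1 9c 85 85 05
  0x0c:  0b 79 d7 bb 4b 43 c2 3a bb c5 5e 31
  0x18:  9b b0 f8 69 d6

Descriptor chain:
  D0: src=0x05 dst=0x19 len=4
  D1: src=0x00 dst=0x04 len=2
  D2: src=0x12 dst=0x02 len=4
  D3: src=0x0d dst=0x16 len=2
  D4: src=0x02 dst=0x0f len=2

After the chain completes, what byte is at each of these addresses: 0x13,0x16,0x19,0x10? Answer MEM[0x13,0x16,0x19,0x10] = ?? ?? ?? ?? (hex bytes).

MEM[0x13,0x16,0x19,0x10] = 3a 79 6c 3a

D0: mem[0x19..0x1c] <- [6c ef a1 9c]
D1: mem[0x04..0x05] <- [a1 64]
D2: mem[0x02..0x05] <- [c2 3a bb c5]
D3: mem[0x16..0x17] <- [79 d7]
D4: mem[0x0f..0x10] <- [c2 3a]
query mem[0x13]=0x3a, mem[0x16]=0x79, mem[0x19]=0x6c, mem[0x10]=0x3a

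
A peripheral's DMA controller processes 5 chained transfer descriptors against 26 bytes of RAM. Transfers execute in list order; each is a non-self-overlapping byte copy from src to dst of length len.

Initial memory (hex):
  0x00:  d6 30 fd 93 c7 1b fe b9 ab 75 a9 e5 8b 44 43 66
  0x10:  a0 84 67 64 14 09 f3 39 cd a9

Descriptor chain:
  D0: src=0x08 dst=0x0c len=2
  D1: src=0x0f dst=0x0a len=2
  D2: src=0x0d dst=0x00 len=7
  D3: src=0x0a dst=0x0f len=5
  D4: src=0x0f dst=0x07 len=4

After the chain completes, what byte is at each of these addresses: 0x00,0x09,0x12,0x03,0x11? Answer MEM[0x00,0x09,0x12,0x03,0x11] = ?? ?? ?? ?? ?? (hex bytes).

MEM[0x00,0x09,0x12,0x03,0x11] = 75 ab 75 a0 ab

  after D0: wrote 2B at 0x0c = ab75
  after D1: wrote 2B at 0x0a = 66a0
  after D2: wrote 7B at 0x00 = 754366a0846764
  after D3: wrote 5B at 0x0f = 66a0ab7543
  after D4: wrote 4B at 0x07 = 66a0ab75
query mem[0x00]=0x75, mem[0x09]=0xab, mem[0x12]=0x75, mem[0x03]=0xa0, mem[0x11]=0xab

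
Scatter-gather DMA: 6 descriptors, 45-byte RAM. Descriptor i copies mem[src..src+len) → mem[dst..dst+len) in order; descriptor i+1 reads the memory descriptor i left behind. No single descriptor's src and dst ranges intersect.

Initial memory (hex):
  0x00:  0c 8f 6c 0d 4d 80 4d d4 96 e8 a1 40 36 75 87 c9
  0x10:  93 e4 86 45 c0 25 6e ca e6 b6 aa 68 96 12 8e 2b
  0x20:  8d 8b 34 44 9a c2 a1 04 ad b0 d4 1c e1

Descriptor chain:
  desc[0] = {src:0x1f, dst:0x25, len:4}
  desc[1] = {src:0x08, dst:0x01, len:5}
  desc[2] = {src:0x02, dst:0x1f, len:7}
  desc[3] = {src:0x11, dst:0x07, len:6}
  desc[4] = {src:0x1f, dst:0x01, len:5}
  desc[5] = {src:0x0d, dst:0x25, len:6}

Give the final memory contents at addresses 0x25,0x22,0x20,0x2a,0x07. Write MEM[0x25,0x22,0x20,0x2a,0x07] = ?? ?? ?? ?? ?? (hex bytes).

[0] 0x1f->0x25 len=4 : 2b 8d 8b 34
[1] 0x08->0x01 len=5 : 96 e8 a1 40 36
[2] 0x02->0x1f len=7 : e8 a1 40 36 4d d4 96
[3] 0x11->0x07 len=6 : e4 86 45 c0 25 6e
[4] 0x1f->0x01 len=5 : e8 a1 40 36 4d
[5] 0x0d->0x25 len=6 : 75 87 c9 93 e4 86
query mem[0x25]=0x75, mem[0x22]=0x36, mem[0x20]=0xa1, mem[0x2a]=0x86, mem[0x07]=0xe4

MEM[0x25,0x22,0x20,0x2a,0x07] = 75 36 a1 86 e4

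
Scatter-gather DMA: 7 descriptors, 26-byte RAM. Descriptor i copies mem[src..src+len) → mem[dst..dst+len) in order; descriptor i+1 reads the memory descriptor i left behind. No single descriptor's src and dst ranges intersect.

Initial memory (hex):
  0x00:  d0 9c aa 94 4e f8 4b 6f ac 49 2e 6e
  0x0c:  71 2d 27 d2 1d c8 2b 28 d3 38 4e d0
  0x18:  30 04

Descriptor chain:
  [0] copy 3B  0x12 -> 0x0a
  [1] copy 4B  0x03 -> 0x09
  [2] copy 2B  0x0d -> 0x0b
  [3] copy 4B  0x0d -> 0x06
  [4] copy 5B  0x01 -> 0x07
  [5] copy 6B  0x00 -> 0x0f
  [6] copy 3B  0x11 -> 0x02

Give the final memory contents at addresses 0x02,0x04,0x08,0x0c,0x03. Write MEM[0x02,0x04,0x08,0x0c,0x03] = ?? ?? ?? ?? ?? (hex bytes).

MEM[0x02,0x04,0x08,0x0c,0x03] = aa 4e aa 27 94

#0 dst[0x0a+3] := {0x2b,0x28,0xd3}
#1 dst[0x09+4] := {0x94,0x4e,0xf8,0x4b}
#2 dst[0x0b+2] := {0x2d,0x27}
#3 dst[0x06+4] := {0x2d,0x27,0xd2,0x1d}
#4 dst[0x07+5] := {0x9c,0xaa,0x94,0x4e,0xf8}
#5 dst[0x0f+6] := {0xd0,0x9c,0xaa,0x94,0x4e,0xf8}
#6 dst[0x02+3] := {0xaa,0x94,0x4e}
query mem[0x02]=0xaa, mem[0x04]=0x4e, mem[0x08]=0xaa, mem[0x0c]=0x27, mem[0x03]=0x94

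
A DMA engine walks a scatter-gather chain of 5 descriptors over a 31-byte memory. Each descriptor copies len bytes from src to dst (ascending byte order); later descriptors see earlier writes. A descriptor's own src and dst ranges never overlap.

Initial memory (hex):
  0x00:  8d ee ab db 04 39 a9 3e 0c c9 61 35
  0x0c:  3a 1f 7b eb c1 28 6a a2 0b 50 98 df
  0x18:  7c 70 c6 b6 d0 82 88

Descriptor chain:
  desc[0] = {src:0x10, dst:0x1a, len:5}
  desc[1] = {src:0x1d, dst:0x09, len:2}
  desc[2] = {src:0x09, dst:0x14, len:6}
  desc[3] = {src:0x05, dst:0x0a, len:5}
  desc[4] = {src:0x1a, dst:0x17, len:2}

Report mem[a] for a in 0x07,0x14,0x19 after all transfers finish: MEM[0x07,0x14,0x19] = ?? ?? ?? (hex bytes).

D0: mem[0x1a..0x1e] <- [c1 28 6a a2 0b]
D1: mem[0x09..0x0a] <- [a2 0b]
D2: mem[0x14..0x19] <- [a2 0b 35 3a 1f 7b]
D3: mem[0x0a..0x0e] <- [39 a9 3e 0c a2]
D4: mem[0x17..0x18] <- [c1 28]
query mem[0x07]=0x3e, mem[0x14]=0xa2, mem[0x19]=0x7b

MEM[0x07,0x14,0x19] = 3e a2 7b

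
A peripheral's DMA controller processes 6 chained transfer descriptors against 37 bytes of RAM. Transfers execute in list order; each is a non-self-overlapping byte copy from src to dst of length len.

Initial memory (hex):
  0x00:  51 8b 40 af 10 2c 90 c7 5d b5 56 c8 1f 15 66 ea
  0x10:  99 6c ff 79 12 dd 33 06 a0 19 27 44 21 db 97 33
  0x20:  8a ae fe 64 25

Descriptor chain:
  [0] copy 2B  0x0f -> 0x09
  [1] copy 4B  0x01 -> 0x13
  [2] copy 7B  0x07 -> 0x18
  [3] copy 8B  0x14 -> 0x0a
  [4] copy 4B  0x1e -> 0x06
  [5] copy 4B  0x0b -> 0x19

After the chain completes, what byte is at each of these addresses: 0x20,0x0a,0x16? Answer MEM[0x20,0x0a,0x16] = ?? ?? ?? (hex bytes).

[0] 0x0f->0x09 len=2 : ea 99
[1] 0x01->0x13 len=4 : 8b 40 af 10
[2] 0x07->0x18 len=7 : c7 5d ea 99 c8 1f 15
[3] 0x14->0x0a len=8 : 40 af 10 06 c7 5d ea 99
[4] 0x1e->0x06 len=4 : 15 33 8a ae
[5] 0x0b->0x19 len=4 : af 10 06 c7
query mem[0x20]=0x8a, mem[0x0a]=0x40, mem[0x16]=0x10

MEM[0x20,0x0a,0x16] = 8a 40 10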